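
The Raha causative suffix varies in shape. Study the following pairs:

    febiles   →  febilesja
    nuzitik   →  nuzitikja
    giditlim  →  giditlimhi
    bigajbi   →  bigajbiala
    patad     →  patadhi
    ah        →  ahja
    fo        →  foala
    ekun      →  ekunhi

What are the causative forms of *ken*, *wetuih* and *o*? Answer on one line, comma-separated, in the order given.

The alternation tracks the final sound of the stem — -ja when the stem ends in a voiceless consonant (*febiles*, *nuzitik*, *ah*); -hi when the stem ends in a voiced consonant (*giditlim*, *patad*, *ekun*); -ala when the stem ends in a vowel (*bigajbi*, *fo*).
The final sound of *ken* is /n/, which is a voiced consonant, so the suffix is -hi, giving *kenhi*.
*wetuih*: final sound = /h/, a voiceless consonant → -ja → *wetuihja*.
*o*: final sound = /o/, a vowel → -ala → *oala*.

kenhi, wetuihja, oala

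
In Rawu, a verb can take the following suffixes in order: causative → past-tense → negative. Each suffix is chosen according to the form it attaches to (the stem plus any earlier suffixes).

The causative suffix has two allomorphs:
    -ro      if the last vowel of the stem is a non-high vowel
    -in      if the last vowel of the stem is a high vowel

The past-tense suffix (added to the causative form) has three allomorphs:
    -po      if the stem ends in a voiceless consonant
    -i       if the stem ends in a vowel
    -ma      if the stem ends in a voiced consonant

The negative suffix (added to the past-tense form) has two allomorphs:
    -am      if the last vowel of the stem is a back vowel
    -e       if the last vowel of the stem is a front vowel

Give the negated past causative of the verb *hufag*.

hufagroie

*hufag* — last vowel /a/ (a non-high vowel) → -ro → *hufagro*.
The final sound of the causative form *hufagro* is /o/, which is a vowel, so the past-tense suffix is -i, giving *hufagroi*.
The past-tense form *hufagroi* — last vowel /i/ (a front vowel) → -e → *hufagroie*.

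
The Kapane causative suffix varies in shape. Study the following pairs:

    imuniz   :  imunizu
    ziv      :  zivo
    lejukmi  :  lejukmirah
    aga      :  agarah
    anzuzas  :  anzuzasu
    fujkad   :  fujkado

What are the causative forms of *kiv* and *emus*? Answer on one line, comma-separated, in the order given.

kivo, emusu

The alternation tracks the final sound of the stem — -u when the stem ends in a sibilant (*imuniz*, *anzuzas*); -o when the stem ends in a non-sibilant consonant (*ziv*, *fujkad*); -rah when the stem ends in a vowel (*lejukmi*, *aga*).
The final sound of *kiv* is /v/, which is a non-sibilant consonant, so the suffix is -o, giving *kivo*.
*emus* — final sound /s/ (a sibilant) → -u → *emusu*.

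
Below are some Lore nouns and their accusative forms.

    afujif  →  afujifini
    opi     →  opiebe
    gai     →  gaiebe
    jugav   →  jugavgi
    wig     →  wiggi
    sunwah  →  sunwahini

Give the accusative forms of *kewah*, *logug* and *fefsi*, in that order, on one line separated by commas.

kewahini, loguggi, fefsiebe

The pattern is voicing of the final sound: -ini when the stem ends in a voiceless consonant (*afujif*, *sunwah*); -gi when the stem ends in a voiced consonant (*jugav*, *wig*); -ebe when the stem ends in a vowel (*opi*, *gai*).
*kewah* — final sound /h/ (a voiceless consonant) → -ini → *kewahini*.
Since the final sound of *logug* is /g/ (a voiced consonant), it takes -gi, giving *loguggi*.
*fefsi* — final sound /i/ (a vowel) → -ebe → *fefsiebe*.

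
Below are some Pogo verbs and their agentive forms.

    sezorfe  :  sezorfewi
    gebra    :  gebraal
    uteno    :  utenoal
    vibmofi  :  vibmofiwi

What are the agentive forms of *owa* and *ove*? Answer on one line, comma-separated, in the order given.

Looking at the last vowel of each stem: -wi when the last vowel of the stem is a front vowel (*sezorfe*, *vibmofi*); -al when the last vowel of the stem is a back vowel (*gebra*, *uteno*).
The last vowel of *owa* is /a/, which is a back vowel, so the suffix is -al, giving *owaal*.
The last vowel of *ove* is /e/, which is a front vowel, so the suffix is -wi, giving *ovewi*.

owaal, ovewi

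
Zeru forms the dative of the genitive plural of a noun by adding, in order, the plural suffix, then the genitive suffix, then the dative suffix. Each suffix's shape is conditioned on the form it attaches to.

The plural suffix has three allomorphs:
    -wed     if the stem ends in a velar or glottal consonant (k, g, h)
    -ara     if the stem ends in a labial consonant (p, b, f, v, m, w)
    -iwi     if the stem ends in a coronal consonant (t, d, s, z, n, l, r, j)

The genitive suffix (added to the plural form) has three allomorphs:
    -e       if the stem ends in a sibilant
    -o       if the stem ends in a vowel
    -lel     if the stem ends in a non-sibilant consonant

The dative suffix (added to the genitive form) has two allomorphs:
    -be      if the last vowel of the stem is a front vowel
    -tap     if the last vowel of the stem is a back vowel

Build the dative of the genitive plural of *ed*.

ediwiotap

*ed*: final consonant = /d/, coronal → -iwi → *ediwi*.
The final sound of the plural form *ediwi* is /i/, which is a vowel, so the genitive suffix is -o, giving *ediwio*.
The genitive form *ediwio* — last vowel /o/ (a back vowel) → -tap → *ediwiotap*.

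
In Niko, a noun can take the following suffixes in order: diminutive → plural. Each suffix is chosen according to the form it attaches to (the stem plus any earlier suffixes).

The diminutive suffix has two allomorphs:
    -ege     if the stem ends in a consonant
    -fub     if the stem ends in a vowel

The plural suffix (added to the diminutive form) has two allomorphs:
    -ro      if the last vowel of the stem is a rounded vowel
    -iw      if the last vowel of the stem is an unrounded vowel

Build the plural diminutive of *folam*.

folamegeiw

*folam*: final sound = /m/, a consonant → -ege → *folamege*.
Since the last vowel of the diminutive form *folamege* is /e/ (an unrounded vowel), it takes -iw, giving *folamegeiw*.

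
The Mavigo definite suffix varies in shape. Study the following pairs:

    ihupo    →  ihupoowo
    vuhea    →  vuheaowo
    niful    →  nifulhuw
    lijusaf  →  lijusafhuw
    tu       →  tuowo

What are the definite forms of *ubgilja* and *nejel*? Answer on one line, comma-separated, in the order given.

ubgiljaowo, nejelhuw

The pattern is consonant vs. vowel: -huw when the stem ends in a consonant (*niful*, *lijusaf*); -owo when the stem ends in a vowel (*ihupo*, *vuhea*, *tu*).
*ubgilja* — final sound /a/ (a vowel) → -owo → *ubgiljaowo*.
The final sound of *nejel* is /l/, which is a consonant, so the suffix is -huw, giving *nejelhuw*.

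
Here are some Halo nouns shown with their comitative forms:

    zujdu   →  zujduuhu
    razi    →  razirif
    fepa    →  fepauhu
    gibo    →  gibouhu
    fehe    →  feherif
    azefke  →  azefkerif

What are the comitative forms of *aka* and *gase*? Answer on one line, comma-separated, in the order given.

The suffix is conditioned by the last vowel: -rif when the last vowel of the stem is a front vowel (*razi*, *fehe*, *azefke*); -uhu when the last vowel of the stem is a back vowel (*zujdu*, *fepa*, *gibo*).
*aka* — last vowel /a/ (a back vowel) → -uhu → *akauhu*.
Since the last vowel of *gase* is /e/ (a front vowel), it takes -rif, giving *gaserif*.

akauhu, gaserif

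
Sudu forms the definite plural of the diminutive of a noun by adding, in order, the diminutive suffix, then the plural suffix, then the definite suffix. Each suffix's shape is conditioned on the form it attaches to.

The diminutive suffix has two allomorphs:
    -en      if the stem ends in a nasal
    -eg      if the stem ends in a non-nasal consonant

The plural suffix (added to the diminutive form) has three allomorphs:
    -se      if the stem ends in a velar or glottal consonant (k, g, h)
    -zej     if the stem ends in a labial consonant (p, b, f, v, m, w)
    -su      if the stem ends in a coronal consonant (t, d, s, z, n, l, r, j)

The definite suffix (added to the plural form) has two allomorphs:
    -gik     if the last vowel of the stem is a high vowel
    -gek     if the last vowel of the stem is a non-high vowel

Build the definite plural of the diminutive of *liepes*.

liepesegsegek

*liepes*: final consonant = /s/, non-nasal → -eg → *liepeseg*.
The diminutive form *liepeseg* — final consonant /g/ (velar/glottal) → -se → *liepesegse*.
The last vowel of the plural form *liepesegse* is /e/, which is a non-high vowel, so the definite suffix is -gek, giving *liepesegsegek*.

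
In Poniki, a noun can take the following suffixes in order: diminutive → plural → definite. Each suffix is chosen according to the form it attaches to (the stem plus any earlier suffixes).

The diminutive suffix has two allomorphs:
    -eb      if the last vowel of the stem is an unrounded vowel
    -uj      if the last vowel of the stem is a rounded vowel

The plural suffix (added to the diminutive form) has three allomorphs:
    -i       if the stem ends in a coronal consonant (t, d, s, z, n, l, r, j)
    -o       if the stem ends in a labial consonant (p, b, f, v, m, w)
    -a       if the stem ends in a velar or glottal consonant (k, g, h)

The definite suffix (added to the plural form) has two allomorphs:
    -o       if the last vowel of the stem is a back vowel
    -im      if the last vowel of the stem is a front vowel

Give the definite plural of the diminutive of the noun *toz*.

tozujiim

Since the last vowel of *toz* is /o/ (a rounded vowel), it takes -uj, giving *tozuj*.
The final consonant of the diminutive form *tozuj* is /j/, which is coronal, so the plural suffix is -i, giving *tozuji*.
Since the last vowel of the plural form *tozuji* is /i/ (a front vowel), it takes -im, giving *tozujiim*.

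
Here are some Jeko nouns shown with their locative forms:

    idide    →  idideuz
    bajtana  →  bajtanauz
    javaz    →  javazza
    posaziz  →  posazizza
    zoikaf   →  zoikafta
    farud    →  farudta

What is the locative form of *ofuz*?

The alternation tracks the final sound of the stem — -za when the stem ends in a sibilant (*javaz*, *posaziz*); -ta when the stem ends in a non-sibilant consonant (*zoikaf*, *farud*); -uz when the stem ends in a vowel (*idide*, *bajtana*).
Since the final sound of *ofuz* is /z/ (a sibilant), it takes -za, giving *ofuzza*.

ofuzza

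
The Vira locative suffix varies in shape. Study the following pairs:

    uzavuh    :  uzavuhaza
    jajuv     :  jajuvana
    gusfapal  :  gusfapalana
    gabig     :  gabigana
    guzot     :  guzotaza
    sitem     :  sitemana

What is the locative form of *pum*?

The suffix is conditioned by the final consonant: -aza when the stem ends in a voiceless consonant (*uzavuh*, *guzot*); -ana when the stem ends in a voiced consonant (*jajuv*, *gusfapal*, *gabig*, *sitem*).
*pum*: final consonant = /m/, voiced → -ana → *pumana*.

pumana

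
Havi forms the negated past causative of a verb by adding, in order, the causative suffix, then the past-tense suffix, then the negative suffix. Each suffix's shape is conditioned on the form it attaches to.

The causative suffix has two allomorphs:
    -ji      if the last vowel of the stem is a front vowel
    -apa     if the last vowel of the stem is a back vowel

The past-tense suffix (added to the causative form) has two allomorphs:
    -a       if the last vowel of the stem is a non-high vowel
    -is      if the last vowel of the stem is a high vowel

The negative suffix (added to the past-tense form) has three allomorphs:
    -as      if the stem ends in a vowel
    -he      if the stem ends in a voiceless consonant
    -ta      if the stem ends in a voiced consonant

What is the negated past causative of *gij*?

gijjiishe

*gij*: last vowel = /i/, a front vowel → -ji → *gijji*.
The last vowel of the causative form *gijji* is /i/, which is a high vowel, so the past-tense suffix is -is, giving *gijjiis*.
Since the final sound of the past-tense form *gijjiis* is /s/ (a voiceless consonant), it takes -he, giving *gijjiishe*.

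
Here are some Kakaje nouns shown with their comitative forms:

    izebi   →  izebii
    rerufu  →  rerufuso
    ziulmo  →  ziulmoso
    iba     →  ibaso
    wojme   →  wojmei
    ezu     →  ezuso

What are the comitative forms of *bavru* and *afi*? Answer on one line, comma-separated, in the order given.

The alternation tracks the last vowel of the stem — -i when the last vowel of the stem is a front vowel (*izebi*, *wojme*); -so when the last vowel of the stem is a back vowel (*rerufu*, *ziulmo*, *iba*, *ezu*).
The last vowel of *bavru* is /u/, which is a back vowel, so the suffix is -so, giving *bavruso*.
The last vowel of *afi* is /i/, which is a front vowel, so the suffix is -i, giving *afii*.

bavruso, afii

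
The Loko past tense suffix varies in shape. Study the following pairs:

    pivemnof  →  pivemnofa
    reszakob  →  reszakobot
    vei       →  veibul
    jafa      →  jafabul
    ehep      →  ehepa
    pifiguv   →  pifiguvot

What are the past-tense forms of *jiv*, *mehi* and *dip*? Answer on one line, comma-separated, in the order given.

jivot, mehibul, dipa

The pattern is voicing of the final sound: -a when the stem ends in a voiceless consonant (*pivemnof*, *ehep*); -ot when the stem ends in a voiced consonant (*reszakob*, *pifiguv*); -bul when the stem ends in a vowel (*vei*, *jafa*).
Since the final sound of *jiv* is /v/ (a voiced consonant), it takes -ot, giving *jivot*.
Since the final sound of *mehi* is /i/ (a vowel), it takes -bul, giving *mehibul*.
*dip* — final sound /p/ (a voiceless consonant) → -a → *dipa*.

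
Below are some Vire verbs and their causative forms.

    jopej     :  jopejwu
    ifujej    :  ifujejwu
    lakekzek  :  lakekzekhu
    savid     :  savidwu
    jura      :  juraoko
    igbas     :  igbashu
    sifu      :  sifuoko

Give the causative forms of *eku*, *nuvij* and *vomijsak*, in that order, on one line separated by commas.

ekuoko, nuvijwu, vomijsakhu

The suffix is conditioned by the final sound: -hu when the stem ends in a voiceless consonant (*lakekzek*, *igbas*); -wu when the stem ends in a voiced consonant (*jopej*, *ifujej*, *savid*); -oko when the stem ends in a vowel (*jura*, *sifu*).
*eku* — final sound /u/ (a vowel) → -oko → *ekuoko*.
*nuvij*: final sound = /j/, a voiced consonant → -wu → *nuvijwu*.
*vomijsak*: final sound = /k/, a voiceless consonant → -hu → *vomijsakhu*.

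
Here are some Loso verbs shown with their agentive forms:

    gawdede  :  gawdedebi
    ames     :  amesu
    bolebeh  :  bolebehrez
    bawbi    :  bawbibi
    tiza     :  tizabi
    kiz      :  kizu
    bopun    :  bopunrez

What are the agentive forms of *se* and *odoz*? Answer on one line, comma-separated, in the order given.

The alternation tracks the final sound of the stem — -u when the stem ends in a sibilant (*ames*, *kiz*); -rez when the stem ends in a non-sibilant consonant (*bolebeh*, *bopun*); -bi when the stem ends in a vowel (*gawdede*, *bawbi*, *tiza*).
The final sound of *se* is /e/, which is a vowel, so the suffix is -bi, giving *sebi*.
The final sound of *odoz* is /z/, which is a sibilant, so the suffix is -u, giving *odozu*.

sebi, odozu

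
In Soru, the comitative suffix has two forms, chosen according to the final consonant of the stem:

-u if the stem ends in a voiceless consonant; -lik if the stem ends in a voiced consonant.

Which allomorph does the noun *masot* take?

The final consonant of *masot* is /t/, which is voiceless, so the suffix is -u.

-u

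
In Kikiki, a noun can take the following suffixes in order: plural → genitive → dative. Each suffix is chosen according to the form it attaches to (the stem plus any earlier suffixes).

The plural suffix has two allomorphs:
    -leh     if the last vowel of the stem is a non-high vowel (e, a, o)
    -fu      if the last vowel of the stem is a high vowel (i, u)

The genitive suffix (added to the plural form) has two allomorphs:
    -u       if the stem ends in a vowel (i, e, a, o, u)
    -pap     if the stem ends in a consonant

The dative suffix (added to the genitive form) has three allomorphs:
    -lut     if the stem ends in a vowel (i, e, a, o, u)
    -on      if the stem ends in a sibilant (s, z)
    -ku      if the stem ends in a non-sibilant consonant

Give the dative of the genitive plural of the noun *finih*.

finihfuulut

Since the last vowel of *finih* is /i/ (a high vowel), it takes -fu, giving *finihfu*.
Since the final sound of the plural form *finihfu* is /u/ (a vowel), it takes -u, giving *finihfuu*.
The genitive form *finihfuu*: final sound = /u/, a vowel → -lut → *finihfuulut*.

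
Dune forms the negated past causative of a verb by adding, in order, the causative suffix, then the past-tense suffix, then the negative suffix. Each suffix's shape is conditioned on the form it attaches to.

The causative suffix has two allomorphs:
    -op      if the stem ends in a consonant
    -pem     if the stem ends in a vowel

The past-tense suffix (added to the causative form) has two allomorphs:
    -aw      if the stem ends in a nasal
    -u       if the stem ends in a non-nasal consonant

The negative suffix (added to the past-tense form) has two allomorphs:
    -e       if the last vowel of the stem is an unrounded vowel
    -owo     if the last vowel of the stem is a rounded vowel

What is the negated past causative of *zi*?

Since the final sound of *zi* is /i/ (a vowel), it takes -pem, giving *zipem*.
The causative form *zipem* — final consonant /m/ (a nasal) → -aw → *zipemaw*.
Since the last vowel of the past-tense form *zipemaw* is /a/ (an unrounded vowel), it takes -e, giving *zipemawe*.

zipemawe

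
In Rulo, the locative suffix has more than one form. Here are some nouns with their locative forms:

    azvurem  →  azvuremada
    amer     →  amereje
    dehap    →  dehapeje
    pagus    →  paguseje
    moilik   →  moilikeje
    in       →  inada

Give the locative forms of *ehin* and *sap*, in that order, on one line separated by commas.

ehinada, sapeje

The suffix is conditioned by the final consonant: -ada when the stem ends in a nasal (*azvurem*, *in*); -eje when the stem ends in a non-nasal consonant (*amer*, *dehap*, *pagus*, *moilik*).
Since the final consonant of *ehin* is /n/ (a nasal), it takes -ada, giving *ehinada*.
*sap* — final consonant /p/ (non-nasal) → -eje → *sapeje*.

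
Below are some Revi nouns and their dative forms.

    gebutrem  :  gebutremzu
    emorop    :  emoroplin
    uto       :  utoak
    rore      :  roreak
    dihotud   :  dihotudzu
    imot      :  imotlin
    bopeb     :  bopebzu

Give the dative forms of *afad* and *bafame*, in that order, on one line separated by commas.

Looking at the final sound of each stem: -lin when the stem ends in a voiceless consonant (*emorop*, *imot*); -zu when the stem ends in a voiced consonant (*gebutrem*, *dihotud*, *bopeb*); -ak when the stem ends in a vowel (*uto*, *rore*).
*afad*: final sound = /d/, a voiced consonant → -zu → *afadzu*.
The final sound of *bafame* is /e/, which is a vowel, so the suffix is -ak, giving *bafameak*.

afadzu, bafameak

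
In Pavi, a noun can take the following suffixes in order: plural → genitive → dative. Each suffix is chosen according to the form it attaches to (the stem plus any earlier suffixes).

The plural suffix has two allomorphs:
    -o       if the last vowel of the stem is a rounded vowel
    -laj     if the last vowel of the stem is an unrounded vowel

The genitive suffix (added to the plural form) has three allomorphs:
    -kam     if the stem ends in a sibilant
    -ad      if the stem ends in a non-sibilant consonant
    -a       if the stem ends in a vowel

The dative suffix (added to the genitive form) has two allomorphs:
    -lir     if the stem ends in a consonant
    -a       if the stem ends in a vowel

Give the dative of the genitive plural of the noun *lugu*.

*lugu* — last vowel /u/ (a rounded vowel) → -o → *luguo*.
The plural form *luguo* — final sound /o/ (a vowel) → -a → *luguoa*.
The genitive form *luguoa*: final sound = /a/, a vowel → -a → *luguoaa*.

luguoaa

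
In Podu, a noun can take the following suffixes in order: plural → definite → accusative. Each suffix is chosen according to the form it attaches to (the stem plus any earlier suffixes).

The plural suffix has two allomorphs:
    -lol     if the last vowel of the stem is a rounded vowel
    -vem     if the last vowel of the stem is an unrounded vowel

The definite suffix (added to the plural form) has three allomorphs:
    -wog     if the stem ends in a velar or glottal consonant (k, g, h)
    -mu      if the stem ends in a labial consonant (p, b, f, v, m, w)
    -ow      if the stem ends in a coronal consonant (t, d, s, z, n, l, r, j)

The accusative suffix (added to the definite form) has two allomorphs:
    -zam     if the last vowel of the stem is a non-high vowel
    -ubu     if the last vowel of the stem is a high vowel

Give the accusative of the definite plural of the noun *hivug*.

*hivug* — last vowel /u/ (a rounded vowel) → -lol → *hivuglol*.
Since the final consonant of the plural form *hivuglol* is /l/ (coronal), it takes -ow, giving *hivuglolow*.
Since the last vowel of the definite form *hivuglolow* is /o/ (a non-high vowel), it takes -zam, giving *hivuglolowzam*.

hivuglolowzam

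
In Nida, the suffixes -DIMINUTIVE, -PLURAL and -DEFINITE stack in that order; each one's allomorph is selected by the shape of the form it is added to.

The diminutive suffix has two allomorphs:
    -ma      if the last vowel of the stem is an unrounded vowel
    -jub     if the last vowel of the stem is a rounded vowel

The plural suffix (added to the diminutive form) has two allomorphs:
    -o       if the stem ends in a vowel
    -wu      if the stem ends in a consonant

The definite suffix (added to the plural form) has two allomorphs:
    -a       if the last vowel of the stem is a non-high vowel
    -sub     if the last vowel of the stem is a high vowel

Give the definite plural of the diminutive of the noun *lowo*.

*lowo*: last vowel = /o/, a rounded vowel → -jub → *lowojub*.
The diminutive form *lowojub*: final sound = /b/, a consonant → -wu → *lowojubwu*.
The last vowel of the plural form *lowojubwu* is /u/, which is a high vowel, so the definite suffix is -sub, giving *lowojubwusub*.

lowojubwusub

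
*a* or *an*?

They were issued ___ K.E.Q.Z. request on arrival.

a

The indefinite article is chosen by the initial *sound* of the following word, not its spelling.
The initialism *K.E.Q.Z.* is read letter by letter; the first letter, K, is pronounced /keɪ/, which begins with a consonant sound.
So the article is *a*: They were issued a K.E.Q.Z. request on arrival.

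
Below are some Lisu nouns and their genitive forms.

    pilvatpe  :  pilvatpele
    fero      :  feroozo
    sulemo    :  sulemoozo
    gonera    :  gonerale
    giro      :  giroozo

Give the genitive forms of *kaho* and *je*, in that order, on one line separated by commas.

The suffix is conditioned by the last vowel: -ozo when the last vowel of the stem is a rounded vowel (*fero*, *sulemo*, *giro*); -le when the last vowel of the stem is an unrounded vowel (*pilvatpe*, *gonera*).
Since the last vowel of *kaho* is /o/ (a rounded vowel), it takes -ozo, giving *kahoozo*.
Since the last vowel of *je* is /e/ (an unrounded vowel), it takes -le, giving *jele*.

kahoozo, jele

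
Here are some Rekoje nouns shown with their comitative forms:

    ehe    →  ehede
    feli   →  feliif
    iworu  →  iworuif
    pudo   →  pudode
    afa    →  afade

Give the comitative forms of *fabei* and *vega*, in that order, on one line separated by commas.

The pattern is height harmony: -if when the last vowel of the stem is a high vowel (*feli*, *iworu*); -de when the last vowel of the stem is a non-high vowel (*ehe*, *pudo*, *afa*).
*fabei* — last vowel /i/ (a high vowel) → -if → *fabeiif*.
The last vowel of *vega* is /a/, which is a non-high vowel, so the suffix is -de, giving *vegade*.

fabeiif, vegade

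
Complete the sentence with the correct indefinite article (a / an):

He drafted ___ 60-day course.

a

The indefinite article is chosen by the initial *sound* of the following word, not its spelling.
The number *60* is spoken "sixty", beginning with /ˈsɪksti/ — a consonant sound.
So the article is *a*: He drafted a 60-day course.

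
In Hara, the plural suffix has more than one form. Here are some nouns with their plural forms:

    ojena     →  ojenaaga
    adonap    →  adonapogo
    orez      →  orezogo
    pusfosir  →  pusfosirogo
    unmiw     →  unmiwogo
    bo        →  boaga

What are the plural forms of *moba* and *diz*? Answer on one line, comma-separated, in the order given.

The suffix is conditioned by the final sound: -ogo when the stem ends in a consonant (*adonap*, *orez*, *pusfosir*, *unmiw*); -aga when the stem ends in a vowel (*ojena*, *bo*).
The final sound of *moba* is /a/, which is a vowel, so the suffix is -aga, giving *mobaaga*.
Since the final sound of *diz* is /z/ (a consonant), it takes -ogo, giving *dizogo*.

mobaaga, dizogo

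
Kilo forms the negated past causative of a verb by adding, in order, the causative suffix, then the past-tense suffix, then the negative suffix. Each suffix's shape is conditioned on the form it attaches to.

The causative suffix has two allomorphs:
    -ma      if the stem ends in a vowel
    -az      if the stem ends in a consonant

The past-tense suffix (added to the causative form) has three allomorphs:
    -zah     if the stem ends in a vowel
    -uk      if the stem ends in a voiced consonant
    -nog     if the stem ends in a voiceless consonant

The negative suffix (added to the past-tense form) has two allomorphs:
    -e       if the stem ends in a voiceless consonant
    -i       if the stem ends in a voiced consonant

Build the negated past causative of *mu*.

*mu* — final sound /u/ (a vowel) → -ma → *muma*.
The causative form *muma*: final sound = /a/, a vowel → -zah → *mumazah*.
The past-tense form *mumazah*: final consonant = /h/, voiceless → -e → *mumazahe*.

mumazahe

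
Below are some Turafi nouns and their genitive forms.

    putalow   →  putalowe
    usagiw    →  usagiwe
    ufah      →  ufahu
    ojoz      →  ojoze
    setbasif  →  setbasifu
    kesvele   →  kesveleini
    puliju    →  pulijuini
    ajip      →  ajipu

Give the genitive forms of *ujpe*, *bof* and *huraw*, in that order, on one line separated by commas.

ujpeini, bofu, hurawe

The pattern is voicing of the final sound: -u when the stem ends in a voiceless consonant (*ufah*, *setbasif*, *ajip*); -e when the stem ends in a voiced consonant (*putalow*, *usagiw*, *ojoz*); -ini when the stem ends in a vowel (*kesvele*, *puliju*).
The final sound of *ujpe* is /e/, which is a vowel, so the suffix is -ini, giving *ujpeini*.
*bof*: final sound = /f/, a voiceless consonant → -u → *bofu*.
Since the final sound of *huraw* is /w/ (a voiced consonant), it takes -e, giving *hurawe*.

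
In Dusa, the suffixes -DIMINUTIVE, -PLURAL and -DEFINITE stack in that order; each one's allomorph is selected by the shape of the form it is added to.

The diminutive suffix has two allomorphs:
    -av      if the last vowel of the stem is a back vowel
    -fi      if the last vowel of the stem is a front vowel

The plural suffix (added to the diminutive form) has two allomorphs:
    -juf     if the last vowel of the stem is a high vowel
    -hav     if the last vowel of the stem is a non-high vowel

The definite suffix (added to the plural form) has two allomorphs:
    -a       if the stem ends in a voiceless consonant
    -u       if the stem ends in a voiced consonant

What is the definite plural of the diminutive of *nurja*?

nurjaavhavu

*nurja* — last vowel /a/ (a back vowel) → -av → *nurjaav*.
The last vowel of the diminutive form *nurjaav* is /a/, which is a non-high vowel, so the plural suffix is -hav, giving *nurjaavhav*.
The plural form *nurjaavhav*: final consonant = /v/, voiced → -u → *nurjaavhavu*.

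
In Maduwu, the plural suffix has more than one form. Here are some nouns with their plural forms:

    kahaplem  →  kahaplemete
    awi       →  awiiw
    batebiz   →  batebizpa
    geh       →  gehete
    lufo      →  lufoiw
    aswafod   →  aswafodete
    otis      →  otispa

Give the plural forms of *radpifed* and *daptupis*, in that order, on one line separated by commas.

The alternation tracks the final sound of the stem — -pa when the stem ends in a sibilant (*batebiz*, *otis*); -ete when the stem ends in a non-sibilant consonant (*kahaplem*, *geh*, *aswafod*); -iw when the stem ends in a vowel (*awi*, *lufo*).
*radpifed* — final sound /d/ (a non-sibilant consonant) → -ete → *radpifedete*.
*daptupis* — final sound /s/ (a sibilant) → -pa → *daptupispa*.

radpifedete, daptupispa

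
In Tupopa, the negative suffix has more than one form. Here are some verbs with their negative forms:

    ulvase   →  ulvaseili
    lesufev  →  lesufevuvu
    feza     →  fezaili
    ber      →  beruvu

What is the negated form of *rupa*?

The alternation tracks the final sound of the stem — -uvu when the stem ends in a consonant (*lesufev*, *ber*); -ili when the stem ends in a vowel (*ulvase*, *feza*).
*rupa*: final sound = /a/, a vowel → -ili → *rupaili*.

rupaili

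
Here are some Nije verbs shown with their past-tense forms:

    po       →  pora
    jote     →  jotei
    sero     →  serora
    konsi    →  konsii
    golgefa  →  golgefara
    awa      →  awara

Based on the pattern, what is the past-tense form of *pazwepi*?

The alternation tracks the last vowel of the stem — -i when the last vowel of the stem is a front vowel (*jote*, *konsi*); -ra when the last vowel of the stem is a back vowel (*po*, *sero*, *golgefa*, *awa*).
The last vowel of *pazwepi* is /i/, which is a front vowel, so the suffix is -i, giving *pazwepii*.

pazwepii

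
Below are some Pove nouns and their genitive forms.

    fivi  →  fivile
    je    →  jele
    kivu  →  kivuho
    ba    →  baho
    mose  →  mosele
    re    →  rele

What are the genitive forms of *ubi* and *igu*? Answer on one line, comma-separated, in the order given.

ubile, iguho

The suffix is conditioned by the last vowel: -le when the last vowel of the stem is a front vowel (*fivi*, *je*, *mose*, *re*); -ho when the last vowel of the stem is a back vowel (*kivu*, *ba*).
The last vowel of *ubi* is /i/, which is a front vowel, so the suffix is -le, giving *ubile*.
Since the last vowel of *igu* is /u/ (a back vowel), it takes -ho, giving *iguho*.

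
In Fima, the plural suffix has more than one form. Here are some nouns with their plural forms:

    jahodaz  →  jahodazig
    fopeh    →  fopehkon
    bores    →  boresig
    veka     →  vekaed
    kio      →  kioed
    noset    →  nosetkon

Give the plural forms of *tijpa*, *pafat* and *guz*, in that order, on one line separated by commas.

tijpaed, pafatkon, guzig

The alternation tracks the final sound of the stem — -ig when the stem ends in a sibilant (*jahodaz*, *bores*); -kon when the stem ends in a non-sibilant consonant (*fopeh*, *noset*); -ed when the stem ends in a vowel (*veka*, *kio*).
*tijpa*: final sound = /a/, a vowel → -ed → *tijpaed*.
Since the final sound of *pafat* is /t/ (a non-sibilant consonant), it takes -kon, giving *pafatkon*.
Since the final sound of *guz* is /z/ (a sibilant), it takes -ig, giving *guzig*.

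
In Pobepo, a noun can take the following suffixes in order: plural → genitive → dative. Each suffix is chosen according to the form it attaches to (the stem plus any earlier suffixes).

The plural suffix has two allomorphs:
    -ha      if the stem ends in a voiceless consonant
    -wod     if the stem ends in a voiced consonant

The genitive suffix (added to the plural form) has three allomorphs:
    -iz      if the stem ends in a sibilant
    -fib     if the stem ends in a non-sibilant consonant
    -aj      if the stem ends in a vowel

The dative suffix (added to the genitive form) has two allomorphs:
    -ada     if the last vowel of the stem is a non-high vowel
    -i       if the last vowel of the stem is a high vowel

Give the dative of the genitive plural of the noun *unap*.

*unap* — final consonant /p/ (voiceless) → -ha → *unapha*.
The final sound of the plural form *unapha* is /a/, which is a vowel, so the genitive suffix is -aj, giving *unaphaaj*.
The genitive form *unaphaaj*: last vowel = /a/, a non-high vowel → -ada → *unaphaajada*.

unaphaajada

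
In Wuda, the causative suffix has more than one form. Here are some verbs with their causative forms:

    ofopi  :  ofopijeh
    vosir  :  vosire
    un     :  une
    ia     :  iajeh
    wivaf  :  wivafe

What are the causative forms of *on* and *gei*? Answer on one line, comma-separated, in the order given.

one, geijeh

The suffix is conditioned by the final sound: -e when the stem ends in a consonant (*vosir*, *un*, *wivaf*); -jeh when the stem ends in a vowel (*ofopi*, *ia*).
Since the final sound of *on* is /n/ (a consonant), it takes -e, giving *one*.
Since the final sound of *gei* is /i/ (a vowel), it takes -jeh, giving *geijeh*.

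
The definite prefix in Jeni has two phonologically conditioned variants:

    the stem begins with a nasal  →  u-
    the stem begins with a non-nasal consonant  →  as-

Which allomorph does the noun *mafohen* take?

The first consonant of *mafohen* is /m/, which is a nasal, so the prefix is u-.

u-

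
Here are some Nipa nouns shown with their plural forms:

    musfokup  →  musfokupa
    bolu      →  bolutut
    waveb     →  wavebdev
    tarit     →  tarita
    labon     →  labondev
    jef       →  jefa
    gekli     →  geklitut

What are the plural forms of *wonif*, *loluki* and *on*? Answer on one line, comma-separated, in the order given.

The alternation tracks the final sound of the stem — -a when the stem ends in a voiceless consonant (*musfokup*, *tarit*, *jef*); -dev when the stem ends in a voiced consonant (*waveb*, *labon*); -tut when the stem ends in a vowel (*bolu*, *gekli*).
*wonif* — final sound /f/ (a voiceless consonant) → -a → *wonifa*.
*loluki*: final sound = /i/, a vowel → -tut → *lolukitut*.
*on* — final sound /n/ (a voiced consonant) → -dev → *ondev*.

wonifa, lolukitut, ondev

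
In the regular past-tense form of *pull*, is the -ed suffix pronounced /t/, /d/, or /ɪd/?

/d/

The stem *pull* ends in a voiced sound other than /d/.
The -ed suffix is realized as /ɪd/ after /t, d/; as /t/ after other voiceless consonants; and as /d/ after other voiced sounds.
So -ed on *pull* is pronounced /d/.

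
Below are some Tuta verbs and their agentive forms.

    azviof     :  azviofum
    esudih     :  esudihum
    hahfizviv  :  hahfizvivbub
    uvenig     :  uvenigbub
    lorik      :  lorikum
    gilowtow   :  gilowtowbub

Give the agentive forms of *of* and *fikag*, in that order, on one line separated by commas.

ofum, fikagbub

The pattern is voicing of the final consonant: -um when the stem ends in a voiceless consonant (*azviof*, *esudih*, *lorik*); -bub when the stem ends in a voiced consonant (*hahfizviv*, *uvenig*, *gilowtow*).
*of* — final consonant /f/ (voiceless) → -um → *ofum*.
Since the final consonant of *fikag* is /g/ (voiced), it takes -bub, giving *fikagbub*.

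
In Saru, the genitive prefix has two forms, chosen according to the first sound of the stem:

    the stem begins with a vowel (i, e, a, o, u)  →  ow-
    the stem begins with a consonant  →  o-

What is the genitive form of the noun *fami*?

ofami

*fami*: first sound = /f/, a consonant → o- → *ofami*.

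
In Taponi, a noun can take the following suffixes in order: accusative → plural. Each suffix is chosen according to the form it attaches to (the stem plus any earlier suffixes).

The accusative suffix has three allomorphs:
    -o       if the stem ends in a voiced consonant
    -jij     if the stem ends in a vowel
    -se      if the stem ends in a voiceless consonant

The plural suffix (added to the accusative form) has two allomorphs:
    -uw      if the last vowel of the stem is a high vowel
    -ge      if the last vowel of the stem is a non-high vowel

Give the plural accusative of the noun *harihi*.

Since the final sound of *harihi* is /i/ (a vowel), it takes -jij, giving *harihijij*.
The accusative form *harihijij*: last vowel = /i/, a high vowel → -uw → *harihijijuw*.

harihijijuw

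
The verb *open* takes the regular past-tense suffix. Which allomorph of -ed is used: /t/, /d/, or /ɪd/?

The stem *open* ends in a voiced sound other than /d/.
The -ed suffix is realized as /ɪd/ after /t, d/; as /t/ after other voiceless consonants; and as /d/ after other voiced sounds.
So -ed on *open* is pronounced /d/.

/d/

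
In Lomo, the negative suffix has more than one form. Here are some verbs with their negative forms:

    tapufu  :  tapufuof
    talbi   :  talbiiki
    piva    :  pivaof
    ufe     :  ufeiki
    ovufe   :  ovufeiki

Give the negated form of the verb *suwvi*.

suwviiki

Looking at the last vowel of each stem: -iki when the last vowel of the stem is a front vowel (*talbi*, *ufe*, *ovufe*); -of when the last vowel of the stem is a back vowel (*tapufu*, *piva*).
The last vowel of *suwvi* is /i/, which is a front vowel, so the suffix is -iki, giving *suwviiki*.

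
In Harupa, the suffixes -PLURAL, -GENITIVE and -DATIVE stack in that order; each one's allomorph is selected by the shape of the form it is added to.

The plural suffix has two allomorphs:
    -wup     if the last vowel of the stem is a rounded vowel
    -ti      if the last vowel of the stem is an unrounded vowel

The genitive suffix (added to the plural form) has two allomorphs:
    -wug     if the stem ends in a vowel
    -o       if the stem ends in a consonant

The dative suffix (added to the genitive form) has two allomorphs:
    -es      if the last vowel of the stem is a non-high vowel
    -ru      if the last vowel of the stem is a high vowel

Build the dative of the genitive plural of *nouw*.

nouwwupoes

Since the last vowel of *nouw* is /u/ (a rounded vowel), it takes -wup, giving *nouwwup*.
The final sound of the plural form *nouwwup* is /p/, which is a consonant, so the genitive suffix is -o, giving *nouwwupo*.
The genitive form *nouwwupo*: last vowel = /o/, a non-high vowel → -es → *nouwwupoes*.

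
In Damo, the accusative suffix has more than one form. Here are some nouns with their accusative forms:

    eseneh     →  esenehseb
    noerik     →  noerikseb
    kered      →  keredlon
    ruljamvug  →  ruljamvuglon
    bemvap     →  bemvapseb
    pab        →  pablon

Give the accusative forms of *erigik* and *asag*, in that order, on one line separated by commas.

The alternation tracks the final consonant of the stem — -seb when the stem ends in a voiceless consonant (*eseneh*, *noerik*, *bemvap*); -lon when the stem ends in a voiced consonant (*kered*, *ruljamvug*, *pab*).
Since the final consonant of *erigik* is /k/ (voiceless), it takes -seb, giving *erigikseb*.
*asag* — final consonant /g/ (voiced) → -lon → *asaglon*.

erigikseb, asaglon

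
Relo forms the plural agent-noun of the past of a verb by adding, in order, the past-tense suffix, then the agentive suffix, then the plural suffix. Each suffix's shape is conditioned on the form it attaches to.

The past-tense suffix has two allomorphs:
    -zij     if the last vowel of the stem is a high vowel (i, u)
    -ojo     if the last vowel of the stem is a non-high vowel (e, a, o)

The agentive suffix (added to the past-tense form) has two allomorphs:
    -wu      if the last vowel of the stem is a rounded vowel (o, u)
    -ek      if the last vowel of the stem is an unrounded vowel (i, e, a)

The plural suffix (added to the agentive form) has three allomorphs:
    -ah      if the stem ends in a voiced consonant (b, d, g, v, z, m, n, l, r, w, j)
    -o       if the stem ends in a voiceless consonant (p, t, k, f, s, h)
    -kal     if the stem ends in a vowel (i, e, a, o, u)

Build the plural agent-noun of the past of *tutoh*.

*tutoh*: last vowel = /o/, a non-high vowel → -ojo → *tutohojo*.
The past-tense form *tutohojo* — last vowel /o/ (a rounded vowel) → -wu → *tutohojowu*.
The agentive form *tutohojowu* — final sound /u/ (a vowel) → -kal → *tutohojowukal*.

tutohojowukal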